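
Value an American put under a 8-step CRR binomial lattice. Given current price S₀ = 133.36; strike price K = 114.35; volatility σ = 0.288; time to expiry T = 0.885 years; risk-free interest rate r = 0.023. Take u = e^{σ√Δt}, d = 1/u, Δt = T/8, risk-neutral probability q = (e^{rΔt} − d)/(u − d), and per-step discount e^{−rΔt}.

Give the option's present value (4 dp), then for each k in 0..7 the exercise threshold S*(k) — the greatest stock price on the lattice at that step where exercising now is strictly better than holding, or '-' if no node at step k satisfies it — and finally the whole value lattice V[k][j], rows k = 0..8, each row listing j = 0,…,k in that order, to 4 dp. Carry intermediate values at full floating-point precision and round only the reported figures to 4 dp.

Δt=0.11063, u=1.10053, d=0.90866, q=0.48935, disc=e^(-rΔt)=0.99746
k=8 terminal: V=max(K-S,0) → 52.3748 39.2881 23.4379 4.2408 0.0000 0.0000 0.0000 0.0000 0.0000
k=7: j=0 S=68.2054 intr=46.1446 cont=45.8540 V=46.1446[EX]; j=1 S=82.6077 intr=31.7423 cont=31.4517 V=31.7423[EX]; j=2 S=100.0513 intr=14.2987 cont=14.0081 V=14.2987[EX]; j=3 S=121.1782 intr=0.0000 cont=2.1601 V=2.1601[hold]; j=4 S=146.7664 intr=0.0000 cont=0.0000 V=0.0000[hold]; j=5 S=177.7577 intr=0.0000 cont=0.0000 V=0.0000[hold]; j=6 S=215.2933 intr=0.0000 cont=0.0000 V=0.0000[hold]; j=7 S=260.7548 intr=0.0000 cont=0.0000 V=0.0000[hold]  S*(7)=100.0513
k=6: j=0 S=75.0619 intr=39.2881 cont=38.9975 V=39.2881[EX]; j=1 S=90.9121 intr=23.4379 cont=23.1473 V=23.4379[EX]; j=2 S=110.1092 intr=4.2408 cont=8.3374 V=8.3374[hold]; j=3 S=133.3600 intr=0.0000 cont=1.1002 V=1.1002[hold]; j=4 S=161.5205 intr=0.0000 cont=0.0000 V=0.0000[hold]; j=5 S=195.6273 intr=0.0000 cont=0.0000 V=0.0000[hold]; j=6 S=236.9362 intr=0.0000 cont=0.0000 V=0.0000[hold]  S*(6)=90.9121
k=5: j=0 S=82.6077 intr=31.7423 cont=31.4517 V=31.7423[EX]; j=1 S=100.0513 intr=14.2987 cont=16.0077 V=16.0077[hold]; j=2 S=121.1782 intr=0.0000 cont=4.7837 V=4.7837[hold]; j=3 S=146.7664 intr=0.0000 cont=0.5604 V=0.5604[hold]; j=4 S=177.7577 intr=0.0000 cont=0.0000 V=0.0000[hold]; j=5 S=215.2933 intr=0.0000 cont=0.0000 V=0.0000[hold]  S*(5)=82.6077
k=4: j=0 S=90.9121 intr=23.4379 cont=23.9815 V=23.9815[hold]; j=1 S=110.1092 intr=4.2408 cont=10.4886 V=10.4886[hold]; j=2 S=133.3600 intr=0.0000 cont=2.7102 V=2.7102[hold]; j=3 S=161.5205 intr=0.0000 cont=0.2854 V=0.2854[hold]; j=4 S=195.6273 intr=0.0000 cont=0.0000 V=0.0000[hold]  S*(4)=-
k=3: j=0 S=100.0513 intr=14.2987 cont=17.3346 V=17.3346[hold]; j=1 S=121.1782 intr=0.0000 cont=6.6652 V=6.6652[hold]; j=2 S=146.7664 intr=0.0000 cont=1.5198 V=1.5198[hold]; j=3 S=177.7577 intr=0.0000 cont=0.1454 V=0.1454[hold]  S*(3)=-
k=2: j=0 S=110.1092 intr=4.2408 cont=12.0828 V=12.0828[hold]; j=1 S=133.3600 intr=0.0000 cont=4.1368 V=4.1368[hold]; j=2 S=161.5205 intr=0.0000 cont=0.8451 V=0.8451[hold]  S*(2)=-
k=1: j=0 S=121.1782 intr=0.0000 cont=8.1736 V=8.1736[hold]; j=1 S=146.7664 intr=0.0000 cont=2.5196 V=2.5196[hold]  S*(1)=-
k=0: j=0 S=133.3600 intr=0.0000 cont=5.3931 V=5.3931[hold]  S*(0)=-

price = 5.3931
boundary = - - - - - 82.6077 90.9121 100.0513
tree:
5.3931
8.1736 2.5196
12.0828 4.1368 0.8451
17.3346 6.6652 1.5198 0.1454
23.9815 10.4886 2.7102 0.2854 0.0000
31.7423 16.0077 4.7837 0.5604 0.0000 0.0000
39.2881 23.4379 8.3374 1.1002 0.0000 0.0000 0.0000
46.1446 31.7423 14.2987 2.1601 0.0000 0.0000 0.0000 0.0000
52.3748 39.2881 23.4379 4.2408 0.0000 0.0000 0.0000 0.0000 0.0000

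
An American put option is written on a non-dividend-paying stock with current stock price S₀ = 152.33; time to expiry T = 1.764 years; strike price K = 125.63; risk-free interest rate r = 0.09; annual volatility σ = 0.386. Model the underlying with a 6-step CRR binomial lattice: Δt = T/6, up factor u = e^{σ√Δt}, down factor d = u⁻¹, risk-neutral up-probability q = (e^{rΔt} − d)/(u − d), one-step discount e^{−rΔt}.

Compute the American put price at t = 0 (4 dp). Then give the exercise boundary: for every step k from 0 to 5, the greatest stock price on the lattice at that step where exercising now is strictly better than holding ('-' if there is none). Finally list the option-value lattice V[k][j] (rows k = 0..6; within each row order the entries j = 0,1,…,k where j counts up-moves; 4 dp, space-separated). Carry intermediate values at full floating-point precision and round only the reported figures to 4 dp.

price = 11.0754
boundary = - - - 81.3012 65.9479 81.3012
tree:
11.0754
18.1849 4.8650
28.9426 8.8626 1.3017
44.3288 15.7631 2.7358 0.0000
59.6821 27.1108 5.7501 0.0000 0.0000
72.1360 44.3288 12.0855 0.0000 0.0000 0.0000
82.2381 59.6821 25.4010 0.0000 0.0000 0.0000 0.0000

Δt=0.29400, u=1.23281, d=0.81116, q=0.51146, disc=e^(-rΔt)=0.97389
k=6 terminal: V=max(K-S,0) → 82.2381 59.6821 25.4010 0.0000 0.0000 0.0000 0.0000
k=5: j=0 S=53.4940 intr=72.1360 cont=68.8554 V=72.1360[EX]; j=1 S=81.3012 intr=44.3288 cont=41.0482 V=44.3288[EX]; j=2 S=123.5633 intr=2.0667 cont=12.0855 V=12.0855[hold]; j=3 S=187.7939 intr=0.0000 cont=0.0000 V=0.0000[hold]; j=4 S=285.4130 intr=0.0000 cont=0.0000 V=0.0000[hold]; j=5 S=433.7765 intr=0.0000 cont=0.0000 V=0.0000[hold]  S*(5)=81.3012
k=4: j=0 S=65.9479 intr=59.6821 cont=56.4015 V=59.6821[EX]; j=1 S=100.2290 intr=25.4010 cont=27.1108 V=27.1108[hold]; j=2 S=152.3300 intr=0.0000 cont=5.7501 V=5.7501[hold]; j=3 S=231.5142 intr=0.0000 cont=0.0000 V=0.0000[hold]; j=4 S=351.8600 intr=0.0000 cont=0.0000 V=0.0000[hold]  S*(4)=65.9479
k=3: j=0 S=81.3012 intr=44.3288 cont=41.8998 V=44.3288[EX]; j=1 S=123.5633 intr=2.0667 cont=15.7631 V=15.7631[hold]; j=2 S=187.7939 intr=0.0000 cont=2.7358 V=2.7358[hold]; j=3 S=285.4130 intr=0.0000 cont=0.0000 V=0.0000[hold]  S*(3)=81.3012
k=2: j=0 S=100.2290 intr=25.4010 cont=28.9426 V=28.9426[hold]; j=1 S=152.3300 intr=0.0000 cont=8.8626 V=8.8626[hold]; j=2 S=231.5142 intr=0.0000 cont=1.3017 V=1.3017[hold]  S*(2)=-
k=1: j=0 S=123.5633 intr=2.0667 cont=18.1849 V=18.1849[hold]; j=1 S=187.7939 intr=0.0000 cont=4.8650 V=4.8650[hold]  S*(1)=-
k=0: j=0 S=152.3300 intr=0.0000 cont=11.0754 V=11.0754[hold]  S*(0)=-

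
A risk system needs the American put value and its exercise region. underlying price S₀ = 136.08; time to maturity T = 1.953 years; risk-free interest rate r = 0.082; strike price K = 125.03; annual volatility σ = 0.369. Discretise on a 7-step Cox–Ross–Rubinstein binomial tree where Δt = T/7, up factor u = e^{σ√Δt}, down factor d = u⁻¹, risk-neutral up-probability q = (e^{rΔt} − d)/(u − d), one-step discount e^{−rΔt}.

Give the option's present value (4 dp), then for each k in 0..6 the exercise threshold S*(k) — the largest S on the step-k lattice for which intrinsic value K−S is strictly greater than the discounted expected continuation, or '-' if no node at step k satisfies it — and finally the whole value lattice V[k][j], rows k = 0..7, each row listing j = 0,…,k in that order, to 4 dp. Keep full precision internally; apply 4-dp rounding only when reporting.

price = 14.7253
boundary = - - - 75.8320 62.4030 75.8320 92.1510
tree:
14.7253
22.7232 7.7216
34.0214 12.9165 3.0888
49.1980 21.0069 5.7420 0.6841
62.6270 32.9443 10.5093 1.4296 0.0000
73.6779 49.1980 18.8477 2.9877 0.0000 0.0000
82.7718 62.6270 32.8790 6.2437 0.0000 0.0000 0.0000
90.2553 73.6779 49.1980 13.0483 0.0000 0.0000 0.0000 0.0000

Δt=0.27900, u=1.21520, d=0.82291, q=0.51042, disc=e^(-rΔt)=0.97738
k=7 terminal: V=max(K-S,0) → 90.2553 73.6779 49.1980 13.0483 0.0000 0.0000 0.0000 0.0000
k=6: j=0 S=42.2582 intr=82.7718 cont=79.9438 V=82.7718[EX]; j=1 S=62.4030 intr=62.6270 cont=59.7991 V=62.6270[EX]; j=2 S=92.1510 intr=32.8790 cont=30.0511 V=32.8790[EX]; j=3 S=136.0800 intr=0.0000 cont=6.2437 V=6.2437[hold]; j=4 S=200.9504 intr=0.0000 cont=0.0000 V=0.0000[hold]; j=5 S=296.7449 intr=0.0000 cont=0.0000 V=0.0000[hold]; j=6 S=438.2054 intr=0.0000 cont=0.0000 V=0.0000[hold]  S*(6)=92.1510
k=5: j=0 S=51.3521 intr=73.6779 cont=70.8499 V=73.6779[EX]; j=1 S=75.8320 intr=49.1980 cont=46.3700 V=49.1980[EX]; j=2 S=111.9817 intr=13.0483 cont=18.8477 V=18.8477[hold]; j=3 S=165.3642 intr=0.0000 cont=2.9877 V=2.9877[hold]; j=4 S=244.1946 intr=0.0000 cont=0.0000 V=0.0000[hold]; j=5 S=360.6039 intr=0.0000 cont=0.0000 V=0.0000[hold]  S*(5)=75.8320
k=4: j=0 S=62.4030 intr=62.6270 cont=59.7991 V=62.6270[EX]; j=1 S=92.1510 intr=32.8790 cont=32.9443 V=32.9443[hold]; j=2 S=136.0800 intr=0.0000 cont=10.5093 V=10.5093[hold]; j=3 S=200.9504 intr=0.0000 cont=1.4296 V=1.4296[hold]; j=4 S=296.7449 intr=0.0000 cont=0.0000 V=0.0000[hold]  S*(4)=62.4030
k=3: j=0 S=75.8320 intr=49.1980 cont=46.4026 V=49.1980[EX]; j=1 S=111.9817 intr=13.0483 cont=21.0069 V=21.0069[hold]; j=2 S=165.3642 intr=0.0000 cont=5.7420 V=5.7420[hold]; j=3 S=244.1946 intr=0.0000 cont=0.6841 V=0.6841[hold]  S*(3)=75.8320
k=2: j=0 S=92.1510 intr=32.8790 cont=34.0214 V=34.0214[hold]; j=1 S=136.0800 intr=0.0000 cont=12.9165 V=12.9165[hold]; j=2 S=200.9504 intr=0.0000 cont=3.0888 V=3.0888[hold]  S*(2)=-
k=1: j=0 S=111.9817 intr=13.0483 cont=22.7232 V=22.7232[hold]; j=1 S=165.3642 intr=0.0000 cont=7.7216 V=7.7216[hold]  S*(1)=-
k=0: j=0 S=136.0800 intr=0.0000 cont=14.7253 V=14.7253[hold]  S*(0)=-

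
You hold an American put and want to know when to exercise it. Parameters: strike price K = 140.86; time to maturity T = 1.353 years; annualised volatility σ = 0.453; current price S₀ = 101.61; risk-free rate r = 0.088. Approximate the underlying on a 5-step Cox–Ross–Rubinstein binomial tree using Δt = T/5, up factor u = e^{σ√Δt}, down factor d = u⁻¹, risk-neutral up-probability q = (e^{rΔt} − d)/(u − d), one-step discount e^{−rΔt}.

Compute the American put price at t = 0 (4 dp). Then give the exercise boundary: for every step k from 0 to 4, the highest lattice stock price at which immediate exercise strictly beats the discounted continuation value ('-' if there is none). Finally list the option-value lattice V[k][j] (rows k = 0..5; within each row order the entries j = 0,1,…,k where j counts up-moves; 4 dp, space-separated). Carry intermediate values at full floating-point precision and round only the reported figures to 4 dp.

Δt=0.27060, u=1.26573, d=0.79006, q=0.49202, disc=e^(-rΔt)=0.97647
k=5 terminal: V=max(K-S,0) → 109.5823 90.7510 60.5821 12.2494 0.0000 0.0000
k=4: j=0 S=39.5891 intr=101.2709 cont=97.9563 V=101.2709[EX]; j=1 S=63.4243 intr=77.4357 cont=74.1210 V=77.4357[EX]; j=2 S=101.6100 intr=39.2500 cont=35.9354 V=39.2500[EX]; j=3 S=162.7860 intr=0.0000 cont=6.0760 V=6.0760[hold]; j=4 S=260.7939 intr=0.0000 cont=0.0000 V=0.0000[hold]  S*(4)=101.6100
k=3: j=0 S=50.1090 intr=90.7510 cont=87.4363 V=90.7510[EX]; j=1 S=80.2779 intr=60.5821 cont=57.2674 V=60.5821[EX]; j=2 S=128.6106 intr=12.2494 cont=22.3881 V=22.3881[hold]; j=3 S=206.0427 intr=0.0000 cont=3.0139 V=3.0139[hold]  S*(3)=80.2779
k=2: j=0 S=63.4243 intr=77.4357 cont=74.1210 V=77.4357[EX]; j=1 S=101.6100 intr=39.2500 cont=40.8064 V=40.8064[hold]; j=2 S=162.7860 intr=0.0000 cont=12.5531 V=12.5531[hold]  S*(2)=63.4243
k=1: j=0 S=80.2779 intr=60.5821 cont=58.0152 V=60.5821[EX]; j=1 S=128.6106 intr=12.2494 cont=26.2720 V=26.2720[hold]  S*(1)=80.2779
k=0: j=0 S=101.6100 intr=39.2500 cont=42.6724 V=42.6724[hold]  S*(0)=-

price = 42.6724
boundary = - 80.2779 63.4243 80.2779 101.6100
tree:
42.6724
60.5821 26.2720
77.4357 40.8064 12.5531
90.7510 60.5821 22.3881 3.0139
101.2709 77.4357 39.2500 6.0760 0.0000
109.5823 90.7510 60.5821 12.2494 0.0000 0.0000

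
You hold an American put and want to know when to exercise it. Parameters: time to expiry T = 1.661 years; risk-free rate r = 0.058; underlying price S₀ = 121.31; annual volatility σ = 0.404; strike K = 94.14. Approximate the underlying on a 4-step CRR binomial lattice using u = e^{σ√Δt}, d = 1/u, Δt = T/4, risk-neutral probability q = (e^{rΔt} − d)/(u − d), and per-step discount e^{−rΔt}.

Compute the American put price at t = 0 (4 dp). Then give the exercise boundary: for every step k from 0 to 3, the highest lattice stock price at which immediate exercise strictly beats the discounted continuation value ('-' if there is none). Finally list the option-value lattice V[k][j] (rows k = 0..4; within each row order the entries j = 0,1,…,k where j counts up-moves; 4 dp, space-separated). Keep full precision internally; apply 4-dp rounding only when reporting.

Δt=0.41525  u=1.29737  d=0.77079  q=0.48157  discount=0.97620
step 4 (expiry): payoffs max(K−S,0) = 51.3202 22.0673 0.0000 0.0000 0.0000
step 3: (k=3,j=0): S=55.5530, (K−S)⁺=38.5870, hold=36.3468 ⇒ V=38.5870 exercise | (k=3,j=1): S=93.5047, (K−S)⁺=0.6353, hold=11.1680 ⇒ V=11.1680 continue | (k=3,j=2): S=157.3836, (K−S)⁺=0.0000, hold=0.0000 ⇒ V=0.0000 continue | (k=3,j=3): S=264.9022, (K−S)⁺=0.0000, hold=0.0000 ⇒ V=0.0000 continue  boundary S*=55.5530
step 2: (k=2,j=0): S=72.0727, (K−S)⁺=22.0673, hold=24.7787 ⇒ V=24.7787 continue | (k=2,j=1): S=121.3100, (K−S)⁺=0.0000, hold=5.6520 ⇒ V=5.6520 continue | (k=2,j=2): S=204.1844, (K−S)⁺=0.0000, hold=0.0000 ⇒ V=0.0000 continue  boundary S*=-
step 1: (k=1,j=0): S=93.5047, (K−S)⁺=0.6353, hold=15.1973 ⇒ V=15.1973 continue | (k=1,j=1): S=157.3836, (K−S)⁺=0.0000, hold=2.8604 ⇒ V=2.8604 continue  boundary S*=-
step 0: (k=0,j=0): S=121.3100, (K−S)⁺=0.0000, hold=9.0359 ⇒ V=9.0359 continue  boundary S*=-

price = 9.0359
boundary = - - - 55.5530
tree:
9.0359
15.1973 2.8604
24.7787 5.6520 0.0000
38.5870 11.1680 0.0000 0.0000
51.3202 22.0673 0.0000 0.0000 0.0000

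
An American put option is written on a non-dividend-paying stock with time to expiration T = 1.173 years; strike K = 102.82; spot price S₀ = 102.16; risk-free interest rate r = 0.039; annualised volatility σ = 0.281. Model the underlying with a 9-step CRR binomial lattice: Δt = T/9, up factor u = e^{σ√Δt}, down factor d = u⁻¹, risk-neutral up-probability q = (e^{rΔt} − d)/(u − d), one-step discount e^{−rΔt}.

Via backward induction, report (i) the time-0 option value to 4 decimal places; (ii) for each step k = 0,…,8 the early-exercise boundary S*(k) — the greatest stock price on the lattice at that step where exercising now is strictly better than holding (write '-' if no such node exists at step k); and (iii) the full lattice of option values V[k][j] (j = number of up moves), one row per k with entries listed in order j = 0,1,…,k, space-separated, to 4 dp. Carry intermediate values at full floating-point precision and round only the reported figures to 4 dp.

price = 11.0262
boundary = - - - 75.3544 68.0850 75.3544 68.0850 75.3544 83.4000
tree:
11.0262
15.4106 6.7496
20.9126 10.0598 3.5048
27.4656 14.5660 5.6514 1.3918
34.7350 20.3927 8.8816 2.4753 0.3212
41.3031 27.4656 13.5202 4.3286 0.6454 0.0000
47.2377 34.7350 19.7702 7.4014 1.2966 0.0000 0.0000
52.5997 41.3031 27.4656 12.2681 2.6050 0.0000 0.0000 0.0000
57.4444 47.2377 34.7350 19.4200 5.2338 0.0000 0.0000 0.0000 0.0000
61.8218 52.5997 41.3031 27.4656 10.5154 0.0000 0.0000 0.0000 0.0000 0.0000

params: Δt=0.13033 u=1.10677 d=0.90353 q=0.49973 e^(-rΔt)=0.99493
t_9 payoffs: 61.8218 52.5997 41.3031 27.4656 10.5154 0.0000 0.0000 0.0000 0.0000 0.0000
t_8: node(8,0) S=45.3756 payoff=57.4444 vs cont=56.9231 → 57.4444 [stop]  node(8,1) S=55.5823 payoff=47.2377 vs cont=46.7164 → 47.2377 [stop]  node(8,2) S=68.0850 payoff=34.7350 vs cont=34.2137 → 34.7350 [stop]  node(8,3) S=83.4000 payoff=19.4200 vs cont=18.8987 → 19.4200 [stop]  node(8,4) S=102.1600 payoff=0.6600 vs cont=5.2338 → 5.2338 [wait]  node(8,5) S=125.1398 payoff=0.0000 vs cont=0.0000 → 0.0000 [wait]  node(8,6) S=153.2888 payoff=0.0000 vs cont=0.0000 → 0.0000 [wait]  node(8,7) S=187.7695 payoff=0.0000 vs cont=0.0000 → 0.0000 [wait]  node(8,8) S=230.0063 payoff=0.0000 vs cont=0.0000 → 0.0000 [wait]  ⇒ S*(8)=83.4000
t_7: node(7,0) S=50.2203 payoff=52.5997 vs cont=52.0784 → 52.5997 [stop]  node(7,1) S=61.5169 payoff=41.3031 vs cont=40.7818 → 41.3031 [stop]  node(7,2) S=75.3544 payoff=27.4656 vs cont=26.9443 → 27.4656 [stop]  node(7,3) S=92.3046 payoff=10.5154 vs cont=12.2681 → 12.2681 [wait]  node(7,4) S=113.0676 payoff=0.0000 vs cont=2.6050 → 2.6050 [wait]  node(7,5) S=138.5010 payoff=0.0000 vs cont=0.0000 → 0.0000 [wait]  node(7,6) S=169.6554 payoff=0.0000 vs cont=0.0000 → 0.0000 [wait]  node(7,7) S=207.8176 payoff=0.0000 vs cont=0.0000 → 0.0000 [wait]  ⇒ S*(7)=75.3544
t_6: node(6,0) S=55.5823 payoff=47.2377 vs cont=46.7164 → 47.2377 [stop]  node(6,1) S=68.0850 payoff=34.7350 vs cont=34.2137 → 34.7350 [stop]  node(6,2) S=83.4000 payoff=19.4200 vs cont=19.7702 → 19.7702 [wait]  node(6,3) S=102.1600 payoff=0.6600 vs cont=7.4014 → 7.4014 [wait]  node(6,4) S=125.1398 payoff=0.0000 vs cont=1.2966 → 1.2966 [wait]  node(6,5) S=153.2888 payoff=0.0000 vs cont=0.0000 → 0.0000 [wait]  node(6,6) S=187.7695 payoff=0.0000 vs cont=0.0000 → 0.0000 [wait]  ⇒ S*(6)=68.0850
t_5: node(5,0) S=61.5169 payoff=41.3031 vs cont=40.7818 → 41.3031 [stop]  node(5,1) S=75.3544 payoff=27.4656 vs cont=27.1184 → 27.4656 [stop]  node(5,2) S=92.3046 payoff=10.5154 vs cont=13.5202 → 13.5202 [wait]  node(5,3) S=113.0676 payoff=0.0000 vs cont=4.3286 → 4.3286 [wait]  node(5,4) S=138.5010 payoff=0.0000 vs cont=0.6454 → 0.6454 [wait]  node(5,5) S=169.6554 payoff=0.0000 vs cont=0.0000 → 0.0000 [wait]  ⇒ S*(5)=75.3544
t_4: node(4,0) S=68.0850 payoff=34.7350 vs cont=34.2137 → 34.7350 [stop]  node(4,1) S=83.4000 payoff=19.4200 vs cont=20.3927 → 20.3927 [wait]  node(4,2) S=102.1600 payoff=0.6600 vs cont=8.8816 → 8.8816 [wait]  node(4,3) S=125.1398 payoff=0.0000 vs cont=2.4753 → 2.4753 [wait]  node(4,4) S=153.2888 payoff=0.0000 vs cont=0.3212 → 0.3212 [wait]  ⇒ S*(4)=68.0850
t_3: node(3,0) S=75.3544 payoff=27.4656 vs cont=27.4279 → 27.4656 [stop]  node(3,1) S=92.3046 payoff=10.5154 vs cont=14.5660 → 14.5660 [wait]  node(3,2) S=113.0676 payoff=0.0000 vs cont=5.6514 → 5.6514 [wait]  node(3,3) S=138.5010 payoff=0.0000 vs cont=1.3918 → 1.3918 [wait]  ⇒ S*(3)=75.3544
t_2: node(2,0) S=83.4000 payoff=19.4200 vs cont=20.9126 → 20.9126 [wait]  node(2,1) S=102.1600 payoff=0.6600 vs cont=10.0598 → 10.0598 [wait]  node(2,2) S=125.1398 payoff=0.0000 vs cont=3.5048 → 3.5048 [wait]  ⇒ S*(2)=-
t_1: node(1,0) S=92.3046 payoff=10.5154 vs cont=15.4106 → 15.4106 [wait]  node(1,1) S=113.0676 payoff=0.0000 vs cont=6.7496 → 6.7496 [wait]  ⇒ S*(1)=-
t_0: node(0,0) S=102.1600 payoff=0.6600 vs cont=11.0262 → 11.0262 [wait]  ⇒ S*(0)=-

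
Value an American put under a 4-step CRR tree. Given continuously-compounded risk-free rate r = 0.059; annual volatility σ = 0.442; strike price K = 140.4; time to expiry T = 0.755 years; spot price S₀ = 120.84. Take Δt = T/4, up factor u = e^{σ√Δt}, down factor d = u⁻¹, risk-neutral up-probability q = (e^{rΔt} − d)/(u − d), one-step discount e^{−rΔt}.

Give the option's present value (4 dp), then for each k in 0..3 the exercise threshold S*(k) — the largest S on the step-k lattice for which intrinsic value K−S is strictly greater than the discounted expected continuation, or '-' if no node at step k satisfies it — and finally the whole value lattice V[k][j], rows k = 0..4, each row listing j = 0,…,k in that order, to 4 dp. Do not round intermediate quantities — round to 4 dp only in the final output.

price = 28.9859
boundary = - - 82.3032 99.7272
tree:
28.9859
42.0136 15.6103
58.0968 25.6460 5.1503
72.4765 40.6728 10.0369 0.0000
84.3439 58.0968 19.5600 0.0000 0.0000

Δt=0.18875, u=1.21171, d=0.82528, q=0.48112, disc=e^(-rΔt)=0.98893
k=4 terminal: V=max(K-S,0) → 84.3439 58.0968 19.5600 0.0000 0.0000
k=3: j=0 S=67.9235 intr=72.4765 cont=70.9217 V=72.4765[EX]; j=1 S=99.7272 intr=40.6728 cont=39.1179 V=40.6728[EX]; j=2 S=146.4224 intr=0.0000 cont=10.0369 V=10.0369[hold]; j=3 S=214.9817 intr=0.0000 cont=0.0000 V=0.0000[hold]  S*(3)=99.7272
k=2: j=0 S=82.3032 intr=58.0968 cont=56.5419 V=58.0968[EX]; j=1 S=120.8400 intr=19.5600 cont=25.6460 V=25.6460[hold]; j=2 S=177.4208 intr=0.0000 cont=5.1503 V=5.1503[hold]  S*(2)=82.3032
k=1: j=0 S=99.7272 intr=40.6728 cont=42.0136 V=42.0136[hold]; j=1 S=146.4224 intr=0.0000 cont=15.6103 V=15.6103[hold]  S*(1)=-
k=0: j=0 S=120.8400 intr=19.5600 cont=28.9859 V=28.9859[hold]  S*(0)=-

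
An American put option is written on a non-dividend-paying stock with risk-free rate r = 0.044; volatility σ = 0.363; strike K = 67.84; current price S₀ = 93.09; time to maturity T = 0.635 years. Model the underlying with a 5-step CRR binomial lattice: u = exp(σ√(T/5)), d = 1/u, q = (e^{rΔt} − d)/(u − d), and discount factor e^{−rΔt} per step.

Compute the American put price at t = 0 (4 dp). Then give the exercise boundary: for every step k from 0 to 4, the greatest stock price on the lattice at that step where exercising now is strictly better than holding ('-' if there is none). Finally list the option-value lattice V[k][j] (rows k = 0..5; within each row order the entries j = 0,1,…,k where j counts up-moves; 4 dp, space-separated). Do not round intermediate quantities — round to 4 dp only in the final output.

params: Δt=0.12700 u=1.13810 d=0.87866 q=0.48930 e^(-rΔt)=0.99443
t_5 payoffs: 19.0876 4.6921 0.0000 0.0000 0.0000 0.0000
t_4: node(4,0) S=55.4852 payoff=12.3548 vs cont=11.9767 → 12.3548 [stop]  node(4,1) S=71.8688 payoff=0.0000 vs cont=2.3829 → 2.3829 [wait]  node(4,2) S=93.0900 payoff=0.0000 vs cont=0.0000 → 0.0000 [wait]  node(4,3) S=120.5774 payoff=0.0000 vs cont=0.0000 → 0.0000 [wait]  node(4,4) S=156.1812 payoff=0.0000 vs cont=0.0000 → 0.0000 [wait]  ⇒ S*(4)=55.4852
t_3: node(3,0) S=63.1479 payoff=4.6921 vs cont=7.4339 → 7.4339 [wait]  node(3,1) S=81.7940 payoff=0.0000 vs cont=1.2102 → 1.2102 [wait]  node(3,2) S=105.9460 payoff=0.0000 vs cont=0.0000 → 0.0000 [wait]  node(3,3) S=137.2295 payoff=0.0000 vs cont=0.0000 → 0.0000 [wait]  ⇒ S*(3)=-
t_2: node(2,0) S=71.8688 payoff=0.0000 vs cont=4.3641 → 4.3641 [wait]  node(2,1) S=93.0900 payoff=0.0000 vs cont=0.6146 → 0.6146 [wait]  node(2,2) S=120.5774 payoff=0.0000 vs cont=0.0000 → 0.0000 [wait]  ⇒ S*(2)=-
t_1: node(1,0) S=81.7940 payoff=0.0000 vs cont=2.5154 → 2.5154 [wait]  node(1,1) S=105.9460 payoff=0.0000 vs cont=0.3121 → 0.3121 [wait]  ⇒ S*(1)=-
t_0: node(0,0) S=93.0900 payoff=0.0000 vs cont=1.4293 → 1.4293 [wait]  ⇒ S*(0)=-

price = 1.4293
boundary = - - - - 55.4852
tree:
1.4293
2.5154 0.3121
4.3641 0.6146 0.0000
7.4339 1.2102 0.0000 0.0000
12.3548 2.3829 0.0000 0.0000 0.0000
19.0876 4.6921 0.0000 0.0000 0.0000 0.0000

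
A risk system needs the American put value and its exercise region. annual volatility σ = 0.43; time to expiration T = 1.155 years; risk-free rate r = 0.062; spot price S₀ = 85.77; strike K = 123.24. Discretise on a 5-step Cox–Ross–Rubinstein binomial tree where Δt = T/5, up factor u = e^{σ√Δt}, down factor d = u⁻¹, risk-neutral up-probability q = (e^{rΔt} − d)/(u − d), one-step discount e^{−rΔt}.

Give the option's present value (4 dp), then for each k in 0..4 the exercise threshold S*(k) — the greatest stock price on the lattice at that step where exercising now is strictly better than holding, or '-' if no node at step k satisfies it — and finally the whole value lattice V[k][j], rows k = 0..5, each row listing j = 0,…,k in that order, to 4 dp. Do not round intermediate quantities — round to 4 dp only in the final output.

Δt=0.23100  u=1.22957  d=0.81329  q=0.48317  discount=0.98578
step 5 (expiry): payoffs max(K−S,0) = 92.7217 77.1008 53.4842 17.7794 0.0000 0.0000
step 4: (k=4,j=0): S=37.5245, (K−S)⁺=85.7155, hold=83.9630 ⇒ V=85.7155 exercise | (k=4,j=1): S=56.7316, (K−S)⁺=66.5084, hold=64.7559 ⇒ V=66.5084 exercise | (k=4,j=2): S=85.7700, (K−S)⁺=37.4700, hold=35.7175 ⇒ V=37.4700 exercise | (k=4,j=3): S=129.6718, (K−S)⁺=0.0000, hold=9.0583 ⇒ V=9.0583 continue | (k=4,j=4): S=196.0449, (K−S)⁺=0.0000, hold=0.0000 ⇒ V=0.0000 continue  boundary S*=85.7700
step 3: (k=3,j=0): S=46.1392, (K−S)⁺=77.1008, hold=75.3483 ⇒ V=77.1008 exercise | (k=3,j=1): S=69.7558, (K−S)⁺=53.4842, hold=51.7317 ⇒ V=53.4842 exercise | (k=3,j=2): S=105.4606, (K−S)⁺=17.7794, hold=23.4048 ⇒ V=23.4048 continue | (k=3,j=3): S=159.4412, (K−S)⁺=0.0000, hold=4.6150 ⇒ V=4.6150 continue  boundary S*=69.7558
step 2: (k=2,j=0): S=56.7316, (K−S)⁺=66.5084, hold=64.7559 ⇒ V=66.5084 exercise | (k=2,j=1): S=85.7700, (K−S)⁺=37.4700, hold=38.3969 ⇒ V=38.3969 continue | (k=2,j=2): S=129.6718, (K−S)⁺=0.0000, hold=14.1225 ⇒ V=14.1225 continue  boundary S*=56.7316
step 1: (k=1,j=0): S=69.7558, (K−S)⁺=53.4842, hold=52.1732 ⇒ V=53.4842 exercise | (k=1,j=1): S=105.4606, (K−S)⁺=17.7794, hold=26.2890 ⇒ V=26.2890 continue  boundary S*=69.7558
step 0: (k=0,j=0): S=85.7700, (K−S)⁺=37.4700, hold=39.7707 ⇒ V=39.7707 continue  boundary S*=-

price = 39.7707
boundary = - 69.7558 56.7316 69.7558 85.7700
tree:
39.7707
53.4842 26.2890
66.5084 38.3969 14.1225
77.1008 53.4842 23.4048 4.6150
85.7155 66.5084 37.4700 9.0583 0.0000
92.7217 77.1008 53.4842 17.7794 0.0000 0.0000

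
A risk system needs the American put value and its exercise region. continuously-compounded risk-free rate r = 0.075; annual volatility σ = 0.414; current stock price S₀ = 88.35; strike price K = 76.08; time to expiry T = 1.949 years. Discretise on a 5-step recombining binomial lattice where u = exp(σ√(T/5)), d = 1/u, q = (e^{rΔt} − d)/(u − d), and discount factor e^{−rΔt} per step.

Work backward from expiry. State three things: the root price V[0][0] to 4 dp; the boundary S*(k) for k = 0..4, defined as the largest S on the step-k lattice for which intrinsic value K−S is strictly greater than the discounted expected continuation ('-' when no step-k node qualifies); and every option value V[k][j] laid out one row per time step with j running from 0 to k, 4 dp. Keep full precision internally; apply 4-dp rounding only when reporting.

Δt=0.38980  u=1.29496  d=0.77223  q=0.49249  discount=0.97119
step 5 (expiry): payoffs max(K−S,0) = 51.8177 35.3943 7.8537 0.0000 0.0000 0.0000
step 4: (k=4,j=0): S=31.4186, (K−S)⁺=44.6614, hold=42.4694 ⇒ V=44.6614 exercise | (k=4,j=1): S=52.6862, (K−S)⁺=23.3938, hold=21.2018 ⇒ V=23.3938 exercise | (k=4,j=2): S=88.3500, (K−S)⁺=0.0000, hold=3.8710 ⇒ V=3.8710 continue | (k=4,j=3): S=148.1551, (K−S)⁺=0.0000, hold=0.0000 ⇒ V=0.0000 continue | (k=4,j=4): S=248.4428, (K−S)⁺=0.0000, hold=0.0000 ⇒ V=0.0000 continue  boundary S*=52.6862
step 3: (k=3,j=0): S=40.6857, (K−S)⁺=35.3943, hold=33.2023 ⇒ V=35.3943 exercise | (k=3,j=1): S=68.2263, (K−S)⁺=7.8537, hold=13.3820 ⇒ V=13.3820 continue | (k=3,j=2): S=114.4094, (K−S)⁺=0.0000, hold=1.9080 ⇒ V=1.9080 continue | (k=3,j=3): S=191.8543, (K−S)⁺=0.0000, hold=0.0000 ⇒ V=0.0000 continue  boundary S*=40.6857
step 2: (k=2,j=0): S=52.6862, (K−S)⁺=23.3938, hold=23.8460 ⇒ V=23.8460 continue | (k=2,j=1): S=88.3500, (K−S)⁺=0.0000, hold=7.5084 ⇒ V=7.5084 continue | (k=2,j=2): S=148.1551, (K−S)⁺=0.0000, hold=0.9404 ⇒ V=0.9404 continue  boundary S*=-
step 1: (k=1,j=0): S=68.2263, (K−S)⁺=7.8537, hold=15.3447 ⇒ V=15.3447 continue | (k=1,j=1): S=114.4094, (K−S)⁺=0.0000, hold=4.1506 ⇒ V=4.1506 continue  boundary S*=-
step 0: (k=0,j=0): S=88.3500, (K−S)⁺=0.0000, hold=9.5484 ⇒ V=9.5484 continue  boundary S*=-

price = 9.5484
boundary = - - - 40.6857 52.6862
tree:
9.5484
15.3447 4.1506
23.8460 7.5084 0.9404
35.3943 13.3820 1.9080 0.0000
44.6614 23.3938 3.8710 0.0000 0.0000
51.8177 35.3943 7.8537 0.0000 0.0000 0.0000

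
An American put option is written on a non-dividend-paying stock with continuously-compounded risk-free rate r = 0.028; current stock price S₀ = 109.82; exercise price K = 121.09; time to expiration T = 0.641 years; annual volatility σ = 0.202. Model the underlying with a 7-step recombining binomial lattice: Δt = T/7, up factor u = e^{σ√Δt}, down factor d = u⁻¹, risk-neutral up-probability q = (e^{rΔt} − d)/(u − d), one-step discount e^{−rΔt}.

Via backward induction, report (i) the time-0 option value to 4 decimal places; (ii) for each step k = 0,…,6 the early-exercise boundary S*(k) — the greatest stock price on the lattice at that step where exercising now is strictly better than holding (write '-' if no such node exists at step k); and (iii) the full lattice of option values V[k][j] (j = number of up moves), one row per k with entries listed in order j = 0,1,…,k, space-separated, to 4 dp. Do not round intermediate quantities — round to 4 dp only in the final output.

price = 13.4450
boundary = - - 97.1824 91.4198 97.1824 103.3081 109.8200
tree:
13.4450
18.2462 8.8204
23.9076 12.8053 4.9702
29.6702 17.8980 7.8926 2.1390
35.0910 23.9076 12.1150 3.8056 0.5210
40.1904 29.6702 17.7819 6.6376 1.0568 0.0000
44.9874 35.0910 23.9076 11.2700 2.1435 0.0000 0.0000
49.5000 40.1904 29.6702 17.7819 4.3476 0.0000 0.0000 0.0000

Δt=0.09157, u=1.06303, d=0.94070, q=0.50571, disc=e^(-rΔt)=0.99744
k=7 terminal: V=max(K-S,0) → 49.5000 40.1904 29.6702 17.7819 4.3476 0.0000 0.0000 0.0000
k=6: j=0 S=76.1026 intr=44.9874 cont=44.6773 V=44.9874[EX]; j=1 S=85.9990 intr=35.0910 cont=34.7809 V=35.0910[EX]; j=2 S=97.1824 intr=23.9076 cont=23.5976 V=23.9076[EX]; j=3 S=109.8200 intr=11.2700 cont=10.9599 V=11.2700[EX]; j=4 S=124.1011 intr=0.0000 cont=2.1435 V=2.1435[hold]; j=5 S=140.2392 intr=0.0000 cont=0.0000 V=0.0000[hold]; j=6 S=158.4760 intr=0.0000 cont=0.0000 V=0.0000[hold]  S*(6)=109.8200
k=5: j=0 S=80.8996 intr=40.1904 cont=39.8803 V=40.1904[EX]; j=1 S=91.4198 intr=29.6702 cont=29.3601 V=29.6702[EX]; j=2 S=103.3081 intr=17.7819 cont=17.4718 V=17.7819[EX]; j=3 S=116.7424 intr=4.3476 cont=6.6376 V=6.6376[hold]; j=4 S=131.9236 intr=0.0000 cont=1.0568 V=1.0568[hold]; j=5 S=149.0790 intr=0.0000 cont=0.0000 V=0.0000[hold]  S*(5)=103.3081
k=4: j=0 S=85.9990 intr=35.0910 cont=34.7809 V=35.0910[EX]; j=1 S=97.1824 intr=23.9076 cont=23.5976 V=23.9076[EX]; j=2 S=109.8200 intr=11.2700 cont=12.1150 V=12.1150[hold]; j=3 S=124.1011 intr=0.0000 cont=3.8056 V=3.8056[hold]; j=4 S=140.2392 intr=0.0000 cont=0.5210 V=0.5210[hold]  S*(4)=97.1824
k=3: j=0 S=91.4198 intr=29.6702 cont=29.3601 V=29.6702[EX]; j=1 S=103.3081 intr=17.7819 cont=17.8980 V=17.8980[hold]; j=2 S=116.7424 intr=4.3476 cont=7.8926 V=7.8926[hold]; j=3 S=131.9236 intr=0.0000 cont=2.1390 V=2.1390[hold]  S*(3)=91.4198
k=2: j=0 S=97.1824 intr=23.9076 cont=23.6562 V=23.9076[EX]; j=1 S=109.8200 intr=11.2700 cont=12.8053 V=12.8053[hold]; j=2 S=124.1011 intr=0.0000 cont=4.9702 V=4.9702[hold]  S*(2)=97.1824
k=1: j=0 S=103.3081 intr=17.7819 cont=18.2462 V=18.2462[hold]; j=1 S=116.7424 intr=4.3476 cont=8.8204 V=8.8204[hold]  S*(1)=-
k=0: j=0 S=109.8200 intr=11.2700 cont=13.4450 V=13.4450[hold]  S*(0)=-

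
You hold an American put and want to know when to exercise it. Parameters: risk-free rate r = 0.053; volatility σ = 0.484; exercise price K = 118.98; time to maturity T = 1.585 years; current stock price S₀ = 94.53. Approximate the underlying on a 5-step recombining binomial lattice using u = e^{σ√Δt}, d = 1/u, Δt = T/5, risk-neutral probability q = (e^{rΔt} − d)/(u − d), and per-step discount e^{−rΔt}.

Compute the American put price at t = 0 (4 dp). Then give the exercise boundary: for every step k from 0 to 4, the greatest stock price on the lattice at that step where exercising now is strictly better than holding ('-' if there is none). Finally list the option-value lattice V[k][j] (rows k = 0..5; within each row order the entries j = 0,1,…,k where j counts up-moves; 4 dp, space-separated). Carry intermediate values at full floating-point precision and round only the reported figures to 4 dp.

params: Δt=0.31700 u=1.31325 d=0.76147 q=0.46300 e^(-rΔt)=0.98334
t_5 payoffs: 94.7791 77.2424 46.9983 0.0000 0.0000 0.0000
t_4: node(4,0) S=31.7819 payoff=87.1981 vs cont=85.2158 → 87.1981 [stop]  node(4,1) S=54.8119 payoff=64.1681 vs cont=62.1859 → 64.1681 [stop]  node(4,2) S=94.5300 payoff=24.4500 vs cont=24.8177 → 24.8177 [wait]  node(4,3) S=163.0290 payoff=0.0000 vs cont=0.0000 → 0.0000 [wait]  node(4,4) S=281.1641 payoff=0.0000 vs cont=0.0000 → 0.0000 [wait]  ⇒ S*(4)=54.8119
t_3: node(3,0) S=41.7376 payoff=77.2424 vs cont=75.2602 → 77.2424 [stop]  node(3,1) S=71.9817 payoff=46.9983 vs cont=45.1834 → 46.9983 [stop]  node(3,2) S=124.1416 payoff=0.0000 vs cont=13.1051 → 13.1051 [wait]  node(3,3) S=214.0979 payoff=0.0000 vs cont=0.0000 → 0.0000 [wait]  ⇒ S*(3)=71.9817
t_2: node(2,0) S=54.8119 payoff=64.1681 vs cont=62.1859 → 64.1681 [stop]  node(2,1) S=94.5300 payoff=24.4500 vs cont=30.7842 → 30.7842 [wait]  node(2,2) S=163.0290 payoff=0.0000 vs cont=6.9202 → 6.9202 [wait]  ⇒ S*(2)=54.8119
t_1: node(1,0) S=71.9817 payoff=46.9983 vs cont=47.8999 → 47.8999 [wait]  node(1,1) S=124.1416 payoff=0.0000 vs cont=19.4064 → 19.4064 [wait]  ⇒ S*(1)=-
t_0: node(0,0) S=94.5300 payoff=24.4500 vs cont=34.1292 → 34.1292 [wait]  ⇒ S*(0)=-

price = 34.1292
boundary = - - 54.8119 71.9817 54.8119
tree:
34.1292
47.8999 19.4064
64.1681 30.7842 6.9202
77.2424 46.9983 13.1051 0.0000
87.1981 64.1681 24.8177 0.0000 0.0000
94.7791 77.2424 46.9983 0.0000 0.0000 0.0000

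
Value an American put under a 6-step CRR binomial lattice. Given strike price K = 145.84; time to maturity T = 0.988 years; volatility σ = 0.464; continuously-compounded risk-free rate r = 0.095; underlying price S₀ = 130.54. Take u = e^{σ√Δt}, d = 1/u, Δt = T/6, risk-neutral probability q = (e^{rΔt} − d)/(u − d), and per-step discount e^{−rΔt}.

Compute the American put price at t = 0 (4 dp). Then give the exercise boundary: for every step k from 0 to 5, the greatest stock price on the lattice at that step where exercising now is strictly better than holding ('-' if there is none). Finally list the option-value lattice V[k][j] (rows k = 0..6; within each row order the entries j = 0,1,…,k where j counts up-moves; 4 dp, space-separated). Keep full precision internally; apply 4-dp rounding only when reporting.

Δt=0.16467  u=1.20718  d=0.82838  q=0.49469  discount=0.98448
step 6 (expiry): payoffs max(K−S,0) = 103.6596 84.3711 56.2624 15.3000 0.0000 0.0000 0.0000
step 5: (k=5,j=0): S=50.9194, (K−S)⁺=94.9206, hold=92.6569 ⇒ V=94.9206 exercise | (k=5,j=1): S=74.2040, (K−S)⁺=71.6360, hold=69.3723 ⇒ V=71.6360 exercise | (k=5,j=2): S=108.1363, (K−S)⁺=37.7037, hold=35.4400 ⇒ V=37.7037 exercise | (k=5,j=3): S=157.5853, (K−S)⁺=0.0000, hold=7.6113 ⇒ V=7.6113 continue | (k=5,j=4): S=229.6465, (K−S)⁺=0.0000, hold=0.0000 ⇒ V=0.0000 continue | (k=5,j=5): S=334.6602, (K−S)⁺=0.0000, hold=0.0000 ⇒ V=0.0000 continue  boundary S*=108.1363
step 4: (k=4,j=0): S=61.4689, (K−S)⁺=84.3711, hold=82.1075 ⇒ V=84.3711 exercise | (k=4,j=1): S=89.5776, (K−S)⁺=56.2624, hold=53.9987 ⇒ V=56.2624 exercise | (k=4,j=2): S=130.5400, (K−S)⁺=15.3000, hold=22.4632 ⇒ V=22.4632 continue | (k=4,j=3): S=190.2339, (K−S)⁺=0.0000, hold=3.7864 ⇒ V=3.7864 continue | (k=4,j=4): S=277.2247, (K−S)⁺=0.0000, hold=0.0000 ⇒ V=0.0000 continue  boundary S*=89.5776
step 3: (k=3,j=0): S=74.2040, (K−S)⁺=71.6360, hold=69.3723 ⇒ V=71.6360 exercise | (k=3,j=1): S=108.1363, (K−S)⁺=37.7037, hold=38.9286 ⇒ V=38.9286 continue | (k=3,j=2): S=157.5853, (K−S)⁺=0.0000, hold=13.0187 ⇒ V=13.0187 continue | (k=3,j=3): S=229.6465, (K−S)⁺=0.0000, hold=1.8836 ⇒ V=1.8836 continue  boundary S*=74.2040
step 2: (k=2,j=0): S=89.5776, (K−S)⁺=56.2624, hold=54.5952 ⇒ V=56.2624 exercise | (k=2,j=1): S=130.5400, (K−S)⁺=15.3000, hold=25.7060 ⇒ V=25.7060 continue | (k=2,j=2): S=190.2339, (K−S)⁺=0.0000, hold=7.3937 ⇒ V=7.3937 continue  boundary S*=89.5776
step 1: (k=1,j=0): S=108.1363, (K−S)⁺=37.7037, hold=40.5078 ⇒ V=40.5078 continue | (k=1,j=1): S=157.5853, (K−S)⁺=0.0000, hold=16.3887 ⇒ V=16.3887 continue  boundary S*=-
step 0: (k=0,j=0): S=130.5400, (K−S)⁺=15.3000, hold=28.1329 ⇒ V=28.1329 continue  boundary S*=-

price = 28.1329
boundary = - - 89.5776 74.2040 89.5776 108.1363
tree:
28.1329
40.5078 16.3887
56.2624 25.7060 7.3937
71.6360 38.9286 13.0187 1.8836
84.3711 56.2624 22.4632 3.7864 0.0000
94.9206 71.6360 37.7037 7.6113 0.0000 0.0000
103.6596 84.3711 56.2624 15.3000 0.0000 0.0000 0.0000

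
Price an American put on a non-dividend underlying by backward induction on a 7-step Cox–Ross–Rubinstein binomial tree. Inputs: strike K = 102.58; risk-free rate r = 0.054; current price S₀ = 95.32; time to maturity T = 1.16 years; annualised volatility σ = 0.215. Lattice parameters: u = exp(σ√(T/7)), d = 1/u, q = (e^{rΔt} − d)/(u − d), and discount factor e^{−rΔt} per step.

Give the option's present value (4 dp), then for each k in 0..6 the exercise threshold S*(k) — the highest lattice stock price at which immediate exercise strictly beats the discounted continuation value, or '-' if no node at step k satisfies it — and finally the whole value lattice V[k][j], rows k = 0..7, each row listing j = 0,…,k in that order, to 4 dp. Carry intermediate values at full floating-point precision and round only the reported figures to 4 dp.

params: Δt=0.16571 u=1.09147 d=0.91620 q=0.52942 e^(-rΔt)=0.99109
t_7 payoffs: 50.9252 41.0436 29.2718 15.2480 0.0000 0.0000 0.0000 0.0000
t_6: node(6,0) S=56.3795 payoff=46.2005 vs cont=45.2866 → 46.2005 [stop]  node(6,1) S=67.1649 payoff=35.4151 vs cont=34.5013 → 35.4151 [stop]  node(6,2) S=80.0135 payoff=22.5665 vs cont=21.6527 → 22.5665 [stop]  node(6,3) S=95.3200 payoff=7.2600 vs cont=7.1115 → 7.2600 [stop]  node(6,4) S=113.5546 payoff=0.0000 vs cont=0.0000 → 0.0000 [wait]  node(6,5) S=135.2776 payoff=0.0000 vs cont=0.0000 → 0.0000 [wait]  node(6,6) S=161.1560 payoff=0.0000 vs cont=0.0000 → 0.0000 [wait]  ⇒ S*(6)=95.3200
t_5: node(5,0) S=61.5364 payoff=41.0436 vs cont=40.1298 → 41.0436 [stop]  node(5,1) S=73.3082 payoff=29.2718 vs cont=28.3579 → 29.2718 [stop]  node(5,2) S=87.3320 payoff=15.2480 vs cont=14.3341 → 15.2480 [stop]  node(5,3) S=104.0386 payoff=0.0000 vs cont=3.3860 → 3.3860 [wait]  node(5,4) S=123.9411 payoff=0.0000 vs cont=0.0000 → 0.0000 [wait]  node(5,5) S=147.6509 payoff=0.0000 vs cont=0.0000 → 0.0000 [wait]  ⇒ S*(5)=87.3320
t_4: node(4,0) S=67.1649 payoff=35.4151 vs cont=34.5013 → 35.4151 [stop]  node(4,1) S=80.0135 payoff=22.5665 vs cont=21.6527 → 22.5665 [stop]  node(4,2) S=95.3200 payoff=7.2600 vs cont=8.8881 → 8.8881 [wait]  node(4,3) S=113.5546 payoff=0.0000 vs cont=1.5792 → 1.5792 [wait]  node(4,4) S=135.2776 payoff=0.0000 vs cont=0.0000 → 0.0000 [wait]  ⇒ S*(4)=80.0135
t_3: node(3,0) S=73.3082 payoff=29.2718 vs cont=28.3579 → 29.2718 [stop]  node(3,1) S=87.3320 payoff=15.2480 vs cont=15.1884 → 15.2480 [stop]  node(3,2) S=104.0386 payoff=0.0000 vs cont=4.9739 → 4.9739 [wait]  node(3,3) S=123.9411 payoff=0.0000 vs cont=0.7365 → 0.7365 [wait]  ⇒ S*(3)=87.3320
t_2: node(2,0) S=80.0135 payoff=22.5665 vs cont=21.6527 → 22.5665 [stop]  node(2,1) S=95.3200 payoff=7.2600 vs cont=9.7213 → 9.7213 [wait]  node(2,2) S=113.5546 payoff=0.0000 vs cont=2.7062 → 2.7062 [wait]  ⇒ S*(2)=80.0135
t_1: node(1,0) S=87.3320 payoff=15.2480 vs cont=15.6256 → 15.6256 [wait]  node(1,1) S=104.0386 payoff=0.0000 vs cont=5.9539 → 5.9539 [wait]  ⇒ S*(1)=-
t_0: node(0,0) S=95.3200 payoff=7.2600 vs cont=10.4116 → 10.4116 [wait]  ⇒ S*(0)=-

price = 10.4116
boundary = - - 80.0135 87.3320 80.0135 87.3320 95.3200
tree:
10.4116
15.6256 5.9539
22.5665 9.7213 2.7062
29.2718 15.2480 4.9739 0.7365
35.4151 22.5665 8.8881 1.5792 0.0000
41.0436 29.2718 15.2480 3.3860 0.0000 0.0000
46.2005 35.4151 22.5665 7.2600 0.0000 0.0000 0.0000
50.9252 41.0436 29.2718 15.2480 0.0000 0.0000 0.0000 0.0000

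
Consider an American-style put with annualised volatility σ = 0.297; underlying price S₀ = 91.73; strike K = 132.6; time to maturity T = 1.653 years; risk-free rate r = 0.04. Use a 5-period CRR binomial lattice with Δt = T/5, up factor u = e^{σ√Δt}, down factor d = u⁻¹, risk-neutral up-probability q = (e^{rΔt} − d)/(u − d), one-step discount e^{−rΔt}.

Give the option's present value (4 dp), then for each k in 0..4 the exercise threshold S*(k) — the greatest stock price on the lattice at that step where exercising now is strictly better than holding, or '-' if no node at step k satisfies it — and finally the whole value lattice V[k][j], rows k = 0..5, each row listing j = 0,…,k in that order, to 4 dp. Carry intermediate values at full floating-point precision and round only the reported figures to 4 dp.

Δt=0.33060  u=1.18622  d=0.84302  q=0.49620  discount=0.98686
step 5 (expiry): payoffs max(K−S,0) = 93.5436 77.6434 55.2701 23.7884 0.0000 0.0000
step 4: (k=4,j=0): S=46.3293, (K−S)⁺=86.2707, hold=84.5287 ⇒ V=86.2707 exercise | (k=4,j=1): S=65.1904, (K−S)⁺=67.4096, hold=65.6676 ⇒ V=67.4096 exercise | (k=4,j=2): S=91.7300, (K−S)⁺=40.8700, hold=39.1280 ⇒ V=40.8700 exercise | (k=4,j=3): S=129.0741, (K−S)⁺=3.5259, hold=11.8272 ⇒ V=11.8272 continue | (k=4,j=4): S=181.6213, (K−S)⁺=0.0000, hold=0.0000 ⇒ V=0.0000 continue  boundary S*=91.7300
step 3: (k=3,j=0): S=54.9566, (K−S)⁺=77.6434, hold=75.9014 ⇒ V=77.6434 exercise | (k=3,j=1): S=77.3299, (K−S)⁺=55.2701, hold=53.5281 ⇒ V=55.2701 exercise | (k=3,j=2): S=108.8116, (K−S)⁺=23.7884, hold=26.1114 ⇒ V=26.1114 continue | (k=3,j=3): S=153.1098, (K−S)⁺=0.0000, hold=5.8803 ⇒ V=5.8803 continue  boundary S*=77.3299
step 2: (k=2,j=0): S=65.1904, (K−S)⁺=67.4096, hold=65.6676 ⇒ V=67.4096 exercise | (k=2,j=1): S=91.7300, (K−S)⁺=40.8700, hold=40.2656 ⇒ V=40.8700 exercise | (k=2,j=2): S=129.0741, (K−S)⁺=3.5259, hold=15.8616 ⇒ V=15.8616 continue  boundary S*=91.7300
step 1: (k=1,j=0): S=77.3299, (K−S)⁺=55.2701, hold=53.5281 ⇒ V=55.2701 exercise | (k=1,j=1): S=108.8116, (K−S)⁺=23.7884, hold=28.0870 ⇒ V=28.0870 continue  boundary S*=77.3299
step 0: (k=0,j=0): S=91.7300, (K−S)⁺=40.8700, hold=41.2330 ⇒ V=41.2330 continue  boundary S*=-

price = 41.2330
boundary = - 77.3299 91.7300 77.3299 91.7300
tree:
41.2330
55.2701 28.0870
67.4096 40.8700 15.8616
77.6434 55.2701 26.1114 5.8803
86.2707 67.4096 40.8700 11.8272 0.0000
93.5436 77.6434 55.2701 23.7884 0.0000 0.0000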